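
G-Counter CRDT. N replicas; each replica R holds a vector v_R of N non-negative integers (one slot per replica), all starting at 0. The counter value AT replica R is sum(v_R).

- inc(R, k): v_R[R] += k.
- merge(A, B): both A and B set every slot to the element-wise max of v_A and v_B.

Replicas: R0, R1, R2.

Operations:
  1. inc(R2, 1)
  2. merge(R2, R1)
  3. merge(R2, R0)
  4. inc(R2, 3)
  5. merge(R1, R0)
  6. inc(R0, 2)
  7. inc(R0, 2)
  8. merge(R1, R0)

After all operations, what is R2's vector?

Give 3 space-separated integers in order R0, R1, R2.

Answer: 0 0 4

Derivation:
Op 1: inc R2 by 1 -> R2=(0,0,1) value=1
Op 2: merge R2<->R1 -> R2=(0,0,1) R1=(0,0,1)
Op 3: merge R2<->R0 -> R2=(0,0,1) R0=(0,0,1)
Op 4: inc R2 by 3 -> R2=(0,0,4) value=4
Op 5: merge R1<->R0 -> R1=(0,0,1) R0=(0,0,1)
Op 6: inc R0 by 2 -> R0=(2,0,1) value=3
Op 7: inc R0 by 2 -> R0=(4,0,1) value=5
Op 8: merge R1<->R0 -> R1=(4,0,1) R0=(4,0,1)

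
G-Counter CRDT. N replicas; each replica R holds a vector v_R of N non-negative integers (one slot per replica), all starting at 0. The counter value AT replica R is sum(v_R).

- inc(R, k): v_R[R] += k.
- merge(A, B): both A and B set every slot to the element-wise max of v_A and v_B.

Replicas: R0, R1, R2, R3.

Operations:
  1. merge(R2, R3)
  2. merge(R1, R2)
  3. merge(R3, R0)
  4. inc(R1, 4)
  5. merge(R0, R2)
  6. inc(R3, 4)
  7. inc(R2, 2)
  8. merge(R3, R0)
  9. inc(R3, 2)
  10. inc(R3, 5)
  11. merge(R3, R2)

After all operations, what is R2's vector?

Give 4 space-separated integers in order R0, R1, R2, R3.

Op 1: merge R2<->R3 -> R2=(0,0,0,0) R3=(0,0,0,0)
Op 2: merge R1<->R2 -> R1=(0,0,0,0) R2=(0,0,0,0)
Op 3: merge R3<->R0 -> R3=(0,0,0,0) R0=(0,0,0,0)
Op 4: inc R1 by 4 -> R1=(0,4,0,0) value=4
Op 5: merge R0<->R2 -> R0=(0,0,0,0) R2=(0,0,0,0)
Op 6: inc R3 by 4 -> R3=(0,0,0,4) value=4
Op 7: inc R2 by 2 -> R2=(0,0,2,0) value=2
Op 8: merge R3<->R0 -> R3=(0,0,0,4) R0=(0,0,0,4)
Op 9: inc R3 by 2 -> R3=(0,0,0,6) value=6
Op 10: inc R3 by 5 -> R3=(0,0,0,11) value=11
Op 11: merge R3<->R2 -> R3=(0,0,2,11) R2=(0,0,2,11)

Answer: 0 0 2 11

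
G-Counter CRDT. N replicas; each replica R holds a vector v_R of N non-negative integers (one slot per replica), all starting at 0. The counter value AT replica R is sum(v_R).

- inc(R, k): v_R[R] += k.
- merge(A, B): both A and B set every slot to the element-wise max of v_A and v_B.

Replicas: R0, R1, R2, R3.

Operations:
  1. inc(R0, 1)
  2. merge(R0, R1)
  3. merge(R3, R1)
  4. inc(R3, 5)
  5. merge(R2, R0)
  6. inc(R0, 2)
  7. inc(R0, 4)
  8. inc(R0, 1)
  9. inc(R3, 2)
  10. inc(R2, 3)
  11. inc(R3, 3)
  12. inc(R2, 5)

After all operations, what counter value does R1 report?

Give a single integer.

Answer: 1

Derivation:
Op 1: inc R0 by 1 -> R0=(1,0,0,0) value=1
Op 2: merge R0<->R1 -> R0=(1,0,0,0) R1=(1,0,0,0)
Op 3: merge R3<->R1 -> R3=(1,0,0,0) R1=(1,0,0,0)
Op 4: inc R3 by 5 -> R3=(1,0,0,5) value=6
Op 5: merge R2<->R0 -> R2=(1,0,0,0) R0=(1,0,0,0)
Op 6: inc R0 by 2 -> R0=(3,0,0,0) value=3
Op 7: inc R0 by 4 -> R0=(7,0,0,0) value=7
Op 8: inc R0 by 1 -> R0=(8,0,0,0) value=8
Op 9: inc R3 by 2 -> R3=(1,0,0,7) value=8
Op 10: inc R2 by 3 -> R2=(1,0,3,0) value=4
Op 11: inc R3 by 3 -> R3=(1,0,0,10) value=11
Op 12: inc R2 by 5 -> R2=(1,0,8,0) value=9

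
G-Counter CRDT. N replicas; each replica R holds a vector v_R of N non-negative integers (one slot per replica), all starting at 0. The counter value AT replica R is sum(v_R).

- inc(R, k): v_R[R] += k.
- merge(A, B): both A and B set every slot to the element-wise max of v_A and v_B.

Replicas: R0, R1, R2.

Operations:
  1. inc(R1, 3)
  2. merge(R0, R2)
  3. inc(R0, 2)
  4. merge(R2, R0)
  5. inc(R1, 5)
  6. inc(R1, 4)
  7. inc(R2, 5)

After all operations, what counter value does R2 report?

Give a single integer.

Answer: 7

Derivation:
Op 1: inc R1 by 3 -> R1=(0,3,0) value=3
Op 2: merge R0<->R2 -> R0=(0,0,0) R2=(0,0,0)
Op 3: inc R0 by 2 -> R0=(2,0,0) value=2
Op 4: merge R2<->R0 -> R2=(2,0,0) R0=(2,0,0)
Op 5: inc R1 by 5 -> R1=(0,8,0) value=8
Op 6: inc R1 by 4 -> R1=(0,12,0) value=12
Op 7: inc R2 by 5 -> R2=(2,0,5) value=7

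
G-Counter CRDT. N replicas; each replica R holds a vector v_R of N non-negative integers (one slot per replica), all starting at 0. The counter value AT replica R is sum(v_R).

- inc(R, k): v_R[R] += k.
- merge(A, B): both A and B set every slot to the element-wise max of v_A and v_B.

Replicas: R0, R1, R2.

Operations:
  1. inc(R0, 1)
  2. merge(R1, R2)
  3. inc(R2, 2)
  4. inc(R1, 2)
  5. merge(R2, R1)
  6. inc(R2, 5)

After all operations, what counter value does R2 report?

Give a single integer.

Answer: 9

Derivation:
Op 1: inc R0 by 1 -> R0=(1,0,0) value=1
Op 2: merge R1<->R2 -> R1=(0,0,0) R2=(0,0,0)
Op 3: inc R2 by 2 -> R2=(0,0,2) value=2
Op 4: inc R1 by 2 -> R1=(0,2,0) value=2
Op 5: merge R2<->R1 -> R2=(0,2,2) R1=(0,2,2)
Op 6: inc R2 by 5 -> R2=(0,2,7) value=9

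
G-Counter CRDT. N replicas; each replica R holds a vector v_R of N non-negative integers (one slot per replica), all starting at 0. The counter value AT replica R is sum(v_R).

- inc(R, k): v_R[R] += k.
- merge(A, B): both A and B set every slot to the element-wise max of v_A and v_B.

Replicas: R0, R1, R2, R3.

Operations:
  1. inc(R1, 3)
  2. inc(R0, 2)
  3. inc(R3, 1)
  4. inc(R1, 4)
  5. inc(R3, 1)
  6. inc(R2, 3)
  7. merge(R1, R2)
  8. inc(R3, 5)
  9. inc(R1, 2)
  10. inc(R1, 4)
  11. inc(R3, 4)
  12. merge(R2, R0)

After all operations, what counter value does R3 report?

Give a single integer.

Answer: 11

Derivation:
Op 1: inc R1 by 3 -> R1=(0,3,0,0) value=3
Op 2: inc R0 by 2 -> R0=(2,0,0,0) value=2
Op 3: inc R3 by 1 -> R3=(0,0,0,1) value=1
Op 4: inc R1 by 4 -> R1=(0,7,0,0) value=7
Op 5: inc R3 by 1 -> R3=(0,0,0,2) value=2
Op 6: inc R2 by 3 -> R2=(0,0,3,0) value=3
Op 7: merge R1<->R2 -> R1=(0,7,3,0) R2=(0,7,3,0)
Op 8: inc R3 by 5 -> R3=(0,0,0,7) value=7
Op 9: inc R1 by 2 -> R1=(0,9,3,0) value=12
Op 10: inc R1 by 4 -> R1=(0,13,3,0) value=16
Op 11: inc R3 by 4 -> R3=(0,0,0,11) value=11
Op 12: merge R2<->R0 -> R2=(2,7,3,0) R0=(2,7,3,0)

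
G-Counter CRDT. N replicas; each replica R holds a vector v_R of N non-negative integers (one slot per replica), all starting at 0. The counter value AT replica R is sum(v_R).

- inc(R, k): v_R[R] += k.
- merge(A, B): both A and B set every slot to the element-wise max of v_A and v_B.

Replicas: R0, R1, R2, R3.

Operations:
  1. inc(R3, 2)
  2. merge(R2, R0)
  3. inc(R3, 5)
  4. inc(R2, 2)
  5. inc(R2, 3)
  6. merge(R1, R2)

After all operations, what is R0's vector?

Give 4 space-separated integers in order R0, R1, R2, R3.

Answer: 0 0 0 0

Derivation:
Op 1: inc R3 by 2 -> R3=(0,0,0,2) value=2
Op 2: merge R2<->R0 -> R2=(0,0,0,0) R0=(0,0,0,0)
Op 3: inc R3 by 5 -> R3=(0,0,0,7) value=7
Op 4: inc R2 by 2 -> R2=(0,0,2,0) value=2
Op 5: inc R2 by 3 -> R2=(0,0,5,0) value=5
Op 6: merge R1<->R2 -> R1=(0,0,5,0) R2=(0,0,5,0)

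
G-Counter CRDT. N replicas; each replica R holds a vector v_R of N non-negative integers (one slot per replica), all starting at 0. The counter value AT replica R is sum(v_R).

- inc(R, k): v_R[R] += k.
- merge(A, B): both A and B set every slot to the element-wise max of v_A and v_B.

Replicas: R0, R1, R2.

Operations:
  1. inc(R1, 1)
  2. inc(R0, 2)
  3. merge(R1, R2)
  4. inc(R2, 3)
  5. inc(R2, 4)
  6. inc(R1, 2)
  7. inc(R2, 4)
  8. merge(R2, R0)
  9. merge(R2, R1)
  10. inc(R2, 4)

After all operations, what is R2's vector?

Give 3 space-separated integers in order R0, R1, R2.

Answer: 2 3 15

Derivation:
Op 1: inc R1 by 1 -> R1=(0,1,0) value=1
Op 2: inc R0 by 2 -> R0=(2,0,0) value=2
Op 3: merge R1<->R2 -> R1=(0,1,0) R2=(0,1,0)
Op 4: inc R2 by 3 -> R2=(0,1,3) value=4
Op 5: inc R2 by 4 -> R2=(0,1,7) value=8
Op 6: inc R1 by 2 -> R1=(0,3,0) value=3
Op 7: inc R2 by 4 -> R2=(0,1,11) value=12
Op 8: merge R2<->R0 -> R2=(2,1,11) R0=(2,1,11)
Op 9: merge R2<->R1 -> R2=(2,3,11) R1=(2,3,11)
Op 10: inc R2 by 4 -> R2=(2,3,15) value=20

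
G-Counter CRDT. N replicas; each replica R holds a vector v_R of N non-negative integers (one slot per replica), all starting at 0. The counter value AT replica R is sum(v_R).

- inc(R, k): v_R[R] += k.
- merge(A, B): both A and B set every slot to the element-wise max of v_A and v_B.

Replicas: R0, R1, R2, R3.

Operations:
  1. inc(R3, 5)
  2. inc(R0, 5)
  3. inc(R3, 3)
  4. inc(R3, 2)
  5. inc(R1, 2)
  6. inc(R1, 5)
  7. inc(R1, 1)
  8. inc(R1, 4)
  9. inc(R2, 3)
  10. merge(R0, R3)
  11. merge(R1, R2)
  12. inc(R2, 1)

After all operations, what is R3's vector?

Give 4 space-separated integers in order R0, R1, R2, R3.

Op 1: inc R3 by 5 -> R3=(0,0,0,5) value=5
Op 2: inc R0 by 5 -> R0=(5,0,0,0) value=5
Op 3: inc R3 by 3 -> R3=(0,0,0,8) value=8
Op 4: inc R3 by 2 -> R3=(0,0,0,10) value=10
Op 5: inc R1 by 2 -> R1=(0,2,0,0) value=2
Op 6: inc R1 by 5 -> R1=(0,7,0,0) value=7
Op 7: inc R1 by 1 -> R1=(0,8,0,0) value=8
Op 8: inc R1 by 4 -> R1=(0,12,0,0) value=12
Op 9: inc R2 by 3 -> R2=(0,0,3,0) value=3
Op 10: merge R0<->R3 -> R0=(5,0,0,10) R3=(5,0,0,10)
Op 11: merge R1<->R2 -> R1=(0,12,3,0) R2=(0,12,3,0)
Op 12: inc R2 by 1 -> R2=(0,12,4,0) value=16

Answer: 5 0 0 10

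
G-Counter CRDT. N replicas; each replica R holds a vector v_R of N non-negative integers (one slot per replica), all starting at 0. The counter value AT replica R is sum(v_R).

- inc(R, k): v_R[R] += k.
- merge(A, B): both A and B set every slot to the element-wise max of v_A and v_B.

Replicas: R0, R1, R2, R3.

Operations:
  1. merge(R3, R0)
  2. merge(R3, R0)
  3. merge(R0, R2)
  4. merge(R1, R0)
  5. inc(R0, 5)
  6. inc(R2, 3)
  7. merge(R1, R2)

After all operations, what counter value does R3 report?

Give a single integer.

Answer: 0

Derivation:
Op 1: merge R3<->R0 -> R3=(0,0,0,0) R0=(0,0,0,0)
Op 2: merge R3<->R0 -> R3=(0,0,0,0) R0=(0,0,0,0)
Op 3: merge R0<->R2 -> R0=(0,0,0,0) R2=(0,0,0,0)
Op 4: merge R1<->R0 -> R1=(0,0,0,0) R0=(0,0,0,0)
Op 5: inc R0 by 5 -> R0=(5,0,0,0) value=5
Op 6: inc R2 by 3 -> R2=(0,0,3,0) value=3
Op 7: merge R1<->R2 -> R1=(0,0,3,0) R2=(0,0,3,0)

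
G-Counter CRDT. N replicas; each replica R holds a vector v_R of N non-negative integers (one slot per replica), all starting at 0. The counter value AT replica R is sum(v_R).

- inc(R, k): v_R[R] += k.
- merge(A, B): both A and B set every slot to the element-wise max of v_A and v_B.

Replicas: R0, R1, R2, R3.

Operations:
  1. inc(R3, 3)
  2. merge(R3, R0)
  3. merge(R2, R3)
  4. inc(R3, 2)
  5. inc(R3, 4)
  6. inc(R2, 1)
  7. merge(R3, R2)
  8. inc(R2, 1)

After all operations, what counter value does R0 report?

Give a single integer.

Answer: 3

Derivation:
Op 1: inc R3 by 3 -> R3=(0,0,0,3) value=3
Op 2: merge R3<->R0 -> R3=(0,0,0,3) R0=(0,0,0,3)
Op 3: merge R2<->R3 -> R2=(0,0,0,3) R3=(0,0,0,3)
Op 4: inc R3 by 2 -> R3=(0,0,0,5) value=5
Op 5: inc R3 by 4 -> R3=(0,0,0,9) value=9
Op 6: inc R2 by 1 -> R2=(0,0,1,3) value=4
Op 7: merge R3<->R2 -> R3=(0,0,1,9) R2=(0,0,1,9)
Op 8: inc R2 by 1 -> R2=(0,0,2,9) value=11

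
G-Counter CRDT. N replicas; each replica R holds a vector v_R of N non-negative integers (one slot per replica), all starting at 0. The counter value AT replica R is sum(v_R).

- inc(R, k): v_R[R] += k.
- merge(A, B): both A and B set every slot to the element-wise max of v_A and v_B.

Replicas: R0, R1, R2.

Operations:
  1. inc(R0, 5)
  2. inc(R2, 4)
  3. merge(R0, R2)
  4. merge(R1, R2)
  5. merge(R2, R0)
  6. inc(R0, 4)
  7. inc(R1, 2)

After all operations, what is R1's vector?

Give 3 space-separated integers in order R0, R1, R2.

Answer: 5 2 4

Derivation:
Op 1: inc R0 by 5 -> R0=(5,0,0) value=5
Op 2: inc R2 by 4 -> R2=(0,0,4) value=4
Op 3: merge R0<->R2 -> R0=(5,0,4) R2=(5,0,4)
Op 4: merge R1<->R2 -> R1=(5,0,4) R2=(5,0,4)
Op 5: merge R2<->R0 -> R2=(5,0,4) R0=(5,0,4)
Op 6: inc R0 by 4 -> R0=(9,0,4) value=13
Op 7: inc R1 by 2 -> R1=(5,2,4) value=11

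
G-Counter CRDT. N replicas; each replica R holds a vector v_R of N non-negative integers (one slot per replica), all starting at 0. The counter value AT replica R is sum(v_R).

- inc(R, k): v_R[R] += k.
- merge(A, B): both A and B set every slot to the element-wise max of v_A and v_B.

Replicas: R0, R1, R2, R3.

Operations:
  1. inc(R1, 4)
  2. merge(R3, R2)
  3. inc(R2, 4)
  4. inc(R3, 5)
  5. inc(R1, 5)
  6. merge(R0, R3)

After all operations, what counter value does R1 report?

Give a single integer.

Op 1: inc R1 by 4 -> R1=(0,4,0,0) value=4
Op 2: merge R3<->R2 -> R3=(0,0,0,0) R2=(0,0,0,0)
Op 3: inc R2 by 4 -> R2=(0,0,4,0) value=4
Op 4: inc R3 by 5 -> R3=(0,0,0,5) value=5
Op 5: inc R1 by 5 -> R1=(0,9,0,0) value=9
Op 6: merge R0<->R3 -> R0=(0,0,0,5) R3=(0,0,0,5)

Answer: 9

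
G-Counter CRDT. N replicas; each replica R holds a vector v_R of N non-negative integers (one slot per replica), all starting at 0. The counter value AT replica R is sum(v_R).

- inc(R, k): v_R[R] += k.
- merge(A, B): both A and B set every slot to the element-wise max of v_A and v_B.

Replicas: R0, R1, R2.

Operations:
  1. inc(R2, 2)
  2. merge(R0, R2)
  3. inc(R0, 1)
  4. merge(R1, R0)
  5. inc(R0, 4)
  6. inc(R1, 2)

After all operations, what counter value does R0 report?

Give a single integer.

Op 1: inc R2 by 2 -> R2=(0,0,2) value=2
Op 2: merge R0<->R2 -> R0=(0,0,2) R2=(0,0,2)
Op 3: inc R0 by 1 -> R0=(1,0,2) value=3
Op 4: merge R1<->R0 -> R1=(1,0,2) R0=(1,0,2)
Op 5: inc R0 by 4 -> R0=(5,0,2) value=7
Op 6: inc R1 by 2 -> R1=(1,2,2) value=5

Answer: 7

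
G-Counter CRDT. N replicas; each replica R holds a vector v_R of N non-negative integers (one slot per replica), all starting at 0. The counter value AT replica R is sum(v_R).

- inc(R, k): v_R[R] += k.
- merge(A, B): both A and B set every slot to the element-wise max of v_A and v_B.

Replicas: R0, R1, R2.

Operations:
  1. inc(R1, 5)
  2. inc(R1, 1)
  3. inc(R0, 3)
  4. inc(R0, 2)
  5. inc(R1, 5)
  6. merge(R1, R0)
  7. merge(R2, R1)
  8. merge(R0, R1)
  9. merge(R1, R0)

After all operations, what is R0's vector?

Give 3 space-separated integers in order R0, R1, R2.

Answer: 5 11 0

Derivation:
Op 1: inc R1 by 5 -> R1=(0,5,0) value=5
Op 2: inc R1 by 1 -> R1=(0,6,0) value=6
Op 3: inc R0 by 3 -> R0=(3,0,0) value=3
Op 4: inc R0 by 2 -> R0=(5,0,0) value=5
Op 5: inc R1 by 5 -> R1=(0,11,0) value=11
Op 6: merge R1<->R0 -> R1=(5,11,0) R0=(5,11,0)
Op 7: merge R2<->R1 -> R2=(5,11,0) R1=(5,11,0)
Op 8: merge R0<->R1 -> R0=(5,11,0) R1=(5,11,0)
Op 9: merge R1<->R0 -> R1=(5,11,0) R0=(5,11,0)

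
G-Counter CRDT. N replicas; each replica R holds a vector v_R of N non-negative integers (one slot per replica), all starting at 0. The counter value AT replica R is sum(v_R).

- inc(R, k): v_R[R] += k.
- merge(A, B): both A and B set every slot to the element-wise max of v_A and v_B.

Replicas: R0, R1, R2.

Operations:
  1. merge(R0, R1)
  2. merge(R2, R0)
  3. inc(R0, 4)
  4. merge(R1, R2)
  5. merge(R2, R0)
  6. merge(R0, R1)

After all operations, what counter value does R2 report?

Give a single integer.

Op 1: merge R0<->R1 -> R0=(0,0,0) R1=(0,0,0)
Op 2: merge R2<->R0 -> R2=(0,0,0) R0=(0,0,0)
Op 3: inc R0 by 4 -> R0=(4,0,0) value=4
Op 4: merge R1<->R2 -> R1=(0,0,0) R2=(0,0,0)
Op 5: merge R2<->R0 -> R2=(4,0,0) R0=(4,0,0)
Op 6: merge R0<->R1 -> R0=(4,0,0) R1=(4,0,0)

Answer: 4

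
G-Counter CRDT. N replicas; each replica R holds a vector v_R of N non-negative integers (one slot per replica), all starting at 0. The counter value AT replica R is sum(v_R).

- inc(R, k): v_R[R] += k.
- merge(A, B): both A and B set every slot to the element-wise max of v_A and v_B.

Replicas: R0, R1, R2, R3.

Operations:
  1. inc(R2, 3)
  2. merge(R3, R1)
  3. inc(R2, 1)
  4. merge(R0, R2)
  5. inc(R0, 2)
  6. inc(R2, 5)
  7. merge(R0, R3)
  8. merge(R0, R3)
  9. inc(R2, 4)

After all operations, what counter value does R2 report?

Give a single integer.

Answer: 13

Derivation:
Op 1: inc R2 by 3 -> R2=(0,0,3,0) value=3
Op 2: merge R3<->R1 -> R3=(0,0,0,0) R1=(0,0,0,0)
Op 3: inc R2 by 1 -> R2=(0,0,4,0) value=4
Op 4: merge R0<->R2 -> R0=(0,0,4,0) R2=(0,0,4,0)
Op 5: inc R0 by 2 -> R0=(2,0,4,0) value=6
Op 6: inc R2 by 5 -> R2=(0,0,9,0) value=9
Op 7: merge R0<->R3 -> R0=(2,0,4,0) R3=(2,0,4,0)
Op 8: merge R0<->R3 -> R0=(2,0,4,0) R3=(2,0,4,0)
Op 9: inc R2 by 4 -> R2=(0,0,13,0) value=13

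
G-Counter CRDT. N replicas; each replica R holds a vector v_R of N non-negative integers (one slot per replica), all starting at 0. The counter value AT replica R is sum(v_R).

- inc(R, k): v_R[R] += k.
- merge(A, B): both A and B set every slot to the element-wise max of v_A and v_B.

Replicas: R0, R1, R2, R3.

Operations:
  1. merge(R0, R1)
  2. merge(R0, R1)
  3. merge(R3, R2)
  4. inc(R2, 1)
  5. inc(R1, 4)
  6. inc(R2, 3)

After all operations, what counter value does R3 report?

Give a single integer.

Op 1: merge R0<->R1 -> R0=(0,0,0,0) R1=(0,0,0,0)
Op 2: merge R0<->R1 -> R0=(0,0,0,0) R1=(0,0,0,0)
Op 3: merge R3<->R2 -> R3=(0,0,0,0) R2=(0,0,0,0)
Op 4: inc R2 by 1 -> R2=(0,0,1,0) value=1
Op 5: inc R1 by 4 -> R1=(0,4,0,0) value=4
Op 6: inc R2 by 3 -> R2=(0,0,4,0) value=4

Answer: 0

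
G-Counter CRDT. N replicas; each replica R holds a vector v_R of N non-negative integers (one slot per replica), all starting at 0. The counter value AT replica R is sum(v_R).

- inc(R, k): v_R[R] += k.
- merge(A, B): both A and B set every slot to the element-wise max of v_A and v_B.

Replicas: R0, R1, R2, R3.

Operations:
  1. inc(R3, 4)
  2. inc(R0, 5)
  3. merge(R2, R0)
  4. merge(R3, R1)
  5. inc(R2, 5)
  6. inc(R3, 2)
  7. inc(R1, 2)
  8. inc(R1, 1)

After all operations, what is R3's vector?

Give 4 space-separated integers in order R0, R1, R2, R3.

Op 1: inc R3 by 4 -> R3=(0,0,0,4) value=4
Op 2: inc R0 by 5 -> R0=(5,0,0,0) value=5
Op 3: merge R2<->R0 -> R2=(5,0,0,0) R0=(5,0,0,0)
Op 4: merge R3<->R1 -> R3=(0,0,0,4) R1=(0,0,0,4)
Op 5: inc R2 by 5 -> R2=(5,0,5,0) value=10
Op 6: inc R3 by 2 -> R3=(0,0,0,6) value=6
Op 7: inc R1 by 2 -> R1=(0,2,0,4) value=6
Op 8: inc R1 by 1 -> R1=(0,3,0,4) value=7

Answer: 0 0 0 6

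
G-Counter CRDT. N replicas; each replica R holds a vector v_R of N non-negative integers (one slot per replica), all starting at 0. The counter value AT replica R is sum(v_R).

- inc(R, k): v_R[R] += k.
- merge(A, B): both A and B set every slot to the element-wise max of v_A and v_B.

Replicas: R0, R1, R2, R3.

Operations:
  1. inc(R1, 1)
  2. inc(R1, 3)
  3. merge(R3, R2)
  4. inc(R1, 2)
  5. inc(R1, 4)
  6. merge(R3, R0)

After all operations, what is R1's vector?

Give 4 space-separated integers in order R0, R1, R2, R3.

Answer: 0 10 0 0

Derivation:
Op 1: inc R1 by 1 -> R1=(0,1,0,0) value=1
Op 2: inc R1 by 3 -> R1=(0,4,0,0) value=4
Op 3: merge R3<->R2 -> R3=(0,0,0,0) R2=(0,0,0,0)
Op 4: inc R1 by 2 -> R1=(0,6,0,0) value=6
Op 5: inc R1 by 4 -> R1=(0,10,0,0) value=10
Op 6: merge R3<->R0 -> R3=(0,0,0,0) R0=(0,0,0,0)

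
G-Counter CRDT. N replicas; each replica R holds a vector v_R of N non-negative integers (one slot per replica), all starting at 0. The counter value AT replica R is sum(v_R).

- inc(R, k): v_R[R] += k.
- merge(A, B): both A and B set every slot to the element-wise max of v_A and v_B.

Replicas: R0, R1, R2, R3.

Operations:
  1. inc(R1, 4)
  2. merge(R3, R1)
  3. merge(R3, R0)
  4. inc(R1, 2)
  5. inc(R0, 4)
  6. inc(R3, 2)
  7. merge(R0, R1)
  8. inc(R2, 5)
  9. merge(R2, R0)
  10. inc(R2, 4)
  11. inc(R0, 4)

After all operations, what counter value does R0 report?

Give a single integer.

Op 1: inc R1 by 4 -> R1=(0,4,0,0) value=4
Op 2: merge R3<->R1 -> R3=(0,4,0,0) R1=(0,4,0,0)
Op 3: merge R3<->R0 -> R3=(0,4,0,0) R0=(0,4,0,0)
Op 4: inc R1 by 2 -> R1=(0,6,0,0) value=6
Op 5: inc R0 by 4 -> R0=(4,4,0,0) value=8
Op 6: inc R3 by 2 -> R3=(0,4,0,2) value=6
Op 7: merge R0<->R1 -> R0=(4,6,0,0) R1=(4,6,0,0)
Op 8: inc R2 by 5 -> R2=(0,0,5,0) value=5
Op 9: merge R2<->R0 -> R2=(4,6,5,0) R0=(4,6,5,0)
Op 10: inc R2 by 4 -> R2=(4,6,9,0) value=19
Op 11: inc R0 by 4 -> R0=(8,6,5,0) value=19

Answer: 19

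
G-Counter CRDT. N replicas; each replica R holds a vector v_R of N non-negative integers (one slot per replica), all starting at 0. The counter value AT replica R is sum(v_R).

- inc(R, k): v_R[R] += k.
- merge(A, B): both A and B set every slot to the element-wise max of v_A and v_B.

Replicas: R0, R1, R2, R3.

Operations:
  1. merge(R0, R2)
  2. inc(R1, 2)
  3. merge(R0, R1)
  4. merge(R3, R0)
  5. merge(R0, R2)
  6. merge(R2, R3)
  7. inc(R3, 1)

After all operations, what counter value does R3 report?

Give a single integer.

Answer: 3

Derivation:
Op 1: merge R0<->R2 -> R0=(0,0,0,0) R2=(0,0,0,0)
Op 2: inc R1 by 2 -> R1=(0,2,0,0) value=2
Op 3: merge R0<->R1 -> R0=(0,2,0,0) R1=(0,2,0,0)
Op 4: merge R3<->R0 -> R3=(0,2,0,0) R0=(0,2,0,0)
Op 5: merge R0<->R2 -> R0=(0,2,0,0) R2=(0,2,0,0)
Op 6: merge R2<->R3 -> R2=(0,2,0,0) R3=(0,2,0,0)
Op 7: inc R3 by 1 -> R3=(0,2,0,1) value=3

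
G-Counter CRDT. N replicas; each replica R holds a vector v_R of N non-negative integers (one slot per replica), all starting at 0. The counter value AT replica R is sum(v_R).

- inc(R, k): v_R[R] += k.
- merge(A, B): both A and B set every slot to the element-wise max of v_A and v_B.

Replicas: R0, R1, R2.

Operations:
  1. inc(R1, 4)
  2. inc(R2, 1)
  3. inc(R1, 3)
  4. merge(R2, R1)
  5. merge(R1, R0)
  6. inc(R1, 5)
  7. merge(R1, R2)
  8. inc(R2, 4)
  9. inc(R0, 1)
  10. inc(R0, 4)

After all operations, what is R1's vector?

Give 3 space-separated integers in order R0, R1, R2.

Op 1: inc R1 by 4 -> R1=(0,4,0) value=4
Op 2: inc R2 by 1 -> R2=(0,0,1) value=1
Op 3: inc R1 by 3 -> R1=(0,7,0) value=7
Op 4: merge R2<->R1 -> R2=(0,7,1) R1=(0,7,1)
Op 5: merge R1<->R0 -> R1=(0,7,1) R0=(0,7,1)
Op 6: inc R1 by 5 -> R1=(0,12,1) value=13
Op 7: merge R1<->R2 -> R1=(0,12,1) R2=(0,12,1)
Op 8: inc R2 by 4 -> R2=(0,12,5) value=17
Op 9: inc R0 by 1 -> R0=(1,7,1) value=9
Op 10: inc R0 by 4 -> R0=(5,7,1) value=13

Answer: 0 12 1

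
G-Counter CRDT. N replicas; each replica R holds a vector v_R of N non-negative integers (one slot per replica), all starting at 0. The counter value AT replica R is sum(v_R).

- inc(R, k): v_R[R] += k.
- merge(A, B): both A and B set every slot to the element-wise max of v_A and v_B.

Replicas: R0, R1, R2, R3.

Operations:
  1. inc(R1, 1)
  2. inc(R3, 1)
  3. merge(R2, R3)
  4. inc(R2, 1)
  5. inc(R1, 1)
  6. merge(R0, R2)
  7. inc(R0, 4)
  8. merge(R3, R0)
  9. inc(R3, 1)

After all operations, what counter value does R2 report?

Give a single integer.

Op 1: inc R1 by 1 -> R1=(0,1,0,0) value=1
Op 2: inc R3 by 1 -> R3=(0,0,0,1) value=1
Op 3: merge R2<->R3 -> R2=(0,0,0,1) R3=(0,0,0,1)
Op 4: inc R2 by 1 -> R2=(0,0,1,1) value=2
Op 5: inc R1 by 1 -> R1=(0,2,0,0) value=2
Op 6: merge R0<->R2 -> R0=(0,0,1,1) R2=(0,0,1,1)
Op 7: inc R0 by 4 -> R0=(4,0,1,1) value=6
Op 8: merge R3<->R0 -> R3=(4,0,1,1) R0=(4,0,1,1)
Op 9: inc R3 by 1 -> R3=(4,0,1,2) value=7

Answer: 2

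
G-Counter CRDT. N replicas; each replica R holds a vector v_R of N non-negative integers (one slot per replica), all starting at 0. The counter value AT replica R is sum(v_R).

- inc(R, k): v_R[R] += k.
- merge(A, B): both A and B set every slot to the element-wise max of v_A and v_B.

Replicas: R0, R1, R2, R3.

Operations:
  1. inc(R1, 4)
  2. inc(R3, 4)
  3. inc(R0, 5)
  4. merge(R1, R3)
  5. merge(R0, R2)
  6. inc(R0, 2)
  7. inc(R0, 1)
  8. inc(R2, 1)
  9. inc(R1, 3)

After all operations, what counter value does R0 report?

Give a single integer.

Op 1: inc R1 by 4 -> R1=(0,4,0,0) value=4
Op 2: inc R3 by 4 -> R3=(0,0,0,4) value=4
Op 3: inc R0 by 5 -> R0=(5,0,0,0) value=5
Op 4: merge R1<->R3 -> R1=(0,4,0,4) R3=(0,4,0,4)
Op 5: merge R0<->R2 -> R0=(5,0,0,0) R2=(5,0,0,0)
Op 6: inc R0 by 2 -> R0=(7,0,0,0) value=7
Op 7: inc R0 by 1 -> R0=(8,0,0,0) value=8
Op 8: inc R2 by 1 -> R2=(5,0,1,0) value=6
Op 9: inc R1 by 3 -> R1=(0,7,0,4) value=11

Answer: 8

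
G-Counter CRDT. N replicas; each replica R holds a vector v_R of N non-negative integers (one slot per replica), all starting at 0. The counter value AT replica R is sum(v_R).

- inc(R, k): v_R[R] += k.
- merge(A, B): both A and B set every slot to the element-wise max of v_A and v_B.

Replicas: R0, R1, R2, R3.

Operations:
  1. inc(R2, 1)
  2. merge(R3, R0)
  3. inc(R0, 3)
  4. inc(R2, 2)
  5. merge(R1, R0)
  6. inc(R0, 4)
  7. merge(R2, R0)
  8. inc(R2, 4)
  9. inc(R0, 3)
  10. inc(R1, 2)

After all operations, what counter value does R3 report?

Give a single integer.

Op 1: inc R2 by 1 -> R2=(0,0,1,0) value=1
Op 2: merge R3<->R0 -> R3=(0,0,0,0) R0=(0,0,0,0)
Op 3: inc R0 by 3 -> R0=(3,0,0,0) value=3
Op 4: inc R2 by 2 -> R2=(0,0,3,0) value=3
Op 5: merge R1<->R0 -> R1=(3,0,0,0) R0=(3,0,0,0)
Op 6: inc R0 by 4 -> R0=(7,0,0,0) value=7
Op 7: merge R2<->R0 -> R2=(7,0,3,0) R0=(7,0,3,0)
Op 8: inc R2 by 4 -> R2=(7,0,7,0) value=14
Op 9: inc R0 by 3 -> R0=(10,0,3,0) value=13
Op 10: inc R1 by 2 -> R1=(3,2,0,0) value=5

Answer: 0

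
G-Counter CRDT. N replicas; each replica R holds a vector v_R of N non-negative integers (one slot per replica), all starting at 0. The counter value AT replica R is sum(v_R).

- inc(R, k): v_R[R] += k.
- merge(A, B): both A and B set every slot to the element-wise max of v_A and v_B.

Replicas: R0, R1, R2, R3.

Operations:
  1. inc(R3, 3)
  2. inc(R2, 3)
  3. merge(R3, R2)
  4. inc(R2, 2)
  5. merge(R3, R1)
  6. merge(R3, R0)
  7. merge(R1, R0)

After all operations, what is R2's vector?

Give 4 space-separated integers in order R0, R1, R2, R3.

Op 1: inc R3 by 3 -> R3=(0,0,0,3) value=3
Op 2: inc R2 by 3 -> R2=(0,0,3,0) value=3
Op 3: merge R3<->R2 -> R3=(0,0,3,3) R2=(0,0,3,3)
Op 4: inc R2 by 2 -> R2=(0,0,5,3) value=8
Op 5: merge R3<->R1 -> R3=(0,0,3,3) R1=(0,0,3,3)
Op 6: merge R3<->R0 -> R3=(0,0,3,3) R0=(0,0,3,3)
Op 7: merge R1<->R0 -> R1=(0,0,3,3) R0=(0,0,3,3)

Answer: 0 0 5 3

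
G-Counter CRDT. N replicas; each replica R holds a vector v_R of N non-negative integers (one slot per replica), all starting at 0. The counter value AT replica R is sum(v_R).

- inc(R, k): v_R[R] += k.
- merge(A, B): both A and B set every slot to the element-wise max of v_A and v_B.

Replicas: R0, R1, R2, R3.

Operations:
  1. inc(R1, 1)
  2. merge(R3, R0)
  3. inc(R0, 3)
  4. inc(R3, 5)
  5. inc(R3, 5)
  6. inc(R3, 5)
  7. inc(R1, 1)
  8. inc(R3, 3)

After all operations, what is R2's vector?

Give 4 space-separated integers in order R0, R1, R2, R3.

Answer: 0 0 0 0

Derivation:
Op 1: inc R1 by 1 -> R1=(0,1,0,0) value=1
Op 2: merge R3<->R0 -> R3=(0,0,0,0) R0=(0,0,0,0)
Op 3: inc R0 by 3 -> R0=(3,0,0,0) value=3
Op 4: inc R3 by 5 -> R3=(0,0,0,5) value=5
Op 5: inc R3 by 5 -> R3=(0,0,0,10) value=10
Op 6: inc R3 by 5 -> R3=(0,0,0,15) value=15
Op 7: inc R1 by 1 -> R1=(0,2,0,0) value=2
Op 8: inc R3 by 3 -> R3=(0,0,0,18) value=18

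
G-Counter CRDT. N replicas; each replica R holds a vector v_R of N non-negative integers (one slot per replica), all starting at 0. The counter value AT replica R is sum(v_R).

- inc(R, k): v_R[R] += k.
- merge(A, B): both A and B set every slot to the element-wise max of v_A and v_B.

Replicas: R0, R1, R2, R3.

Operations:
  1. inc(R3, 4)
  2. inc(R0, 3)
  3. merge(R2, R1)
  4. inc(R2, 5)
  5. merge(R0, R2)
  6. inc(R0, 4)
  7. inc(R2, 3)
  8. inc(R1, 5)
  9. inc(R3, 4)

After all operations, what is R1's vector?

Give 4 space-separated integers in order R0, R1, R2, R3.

Answer: 0 5 0 0

Derivation:
Op 1: inc R3 by 4 -> R3=(0,0,0,4) value=4
Op 2: inc R0 by 3 -> R0=(3,0,0,0) value=3
Op 3: merge R2<->R1 -> R2=(0,0,0,0) R1=(0,0,0,0)
Op 4: inc R2 by 5 -> R2=(0,0,5,0) value=5
Op 5: merge R0<->R2 -> R0=(3,0,5,0) R2=(3,0,5,0)
Op 6: inc R0 by 4 -> R0=(7,0,5,0) value=12
Op 7: inc R2 by 3 -> R2=(3,0,8,0) value=11
Op 8: inc R1 by 5 -> R1=(0,5,0,0) value=5
Op 9: inc R3 by 4 -> R3=(0,0,0,8) value=8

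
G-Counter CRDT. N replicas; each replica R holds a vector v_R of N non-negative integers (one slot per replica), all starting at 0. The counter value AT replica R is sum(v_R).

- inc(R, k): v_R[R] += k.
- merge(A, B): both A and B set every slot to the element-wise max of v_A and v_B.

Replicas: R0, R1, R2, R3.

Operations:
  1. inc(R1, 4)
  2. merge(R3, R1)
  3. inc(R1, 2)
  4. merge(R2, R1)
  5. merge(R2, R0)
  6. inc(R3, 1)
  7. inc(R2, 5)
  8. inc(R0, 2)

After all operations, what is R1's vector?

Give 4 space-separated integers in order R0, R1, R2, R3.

Answer: 0 6 0 0

Derivation:
Op 1: inc R1 by 4 -> R1=(0,4,0,0) value=4
Op 2: merge R3<->R1 -> R3=(0,4,0,0) R1=(0,4,0,0)
Op 3: inc R1 by 2 -> R1=(0,6,0,0) value=6
Op 4: merge R2<->R1 -> R2=(0,6,0,0) R1=(0,6,0,0)
Op 5: merge R2<->R0 -> R2=(0,6,0,0) R0=(0,6,0,0)
Op 6: inc R3 by 1 -> R3=(0,4,0,1) value=5
Op 7: inc R2 by 5 -> R2=(0,6,5,0) value=11
Op 8: inc R0 by 2 -> R0=(2,6,0,0) value=8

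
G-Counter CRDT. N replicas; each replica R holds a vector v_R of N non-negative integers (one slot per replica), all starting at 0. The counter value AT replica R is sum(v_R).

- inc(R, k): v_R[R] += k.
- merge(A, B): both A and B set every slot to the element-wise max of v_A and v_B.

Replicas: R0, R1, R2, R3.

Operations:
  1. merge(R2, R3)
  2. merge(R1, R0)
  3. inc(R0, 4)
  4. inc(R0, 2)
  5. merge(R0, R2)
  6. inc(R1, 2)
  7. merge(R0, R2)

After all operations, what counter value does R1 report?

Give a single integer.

Op 1: merge R2<->R3 -> R2=(0,0,0,0) R3=(0,0,0,0)
Op 2: merge R1<->R0 -> R1=(0,0,0,0) R0=(0,0,0,0)
Op 3: inc R0 by 4 -> R0=(4,0,0,0) value=4
Op 4: inc R0 by 2 -> R0=(6,0,0,0) value=6
Op 5: merge R0<->R2 -> R0=(6,0,0,0) R2=(6,0,0,0)
Op 6: inc R1 by 2 -> R1=(0,2,0,0) value=2
Op 7: merge R0<->R2 -> R0=(6,0,0,0) R2=(6,0,0,0)

Answer: 2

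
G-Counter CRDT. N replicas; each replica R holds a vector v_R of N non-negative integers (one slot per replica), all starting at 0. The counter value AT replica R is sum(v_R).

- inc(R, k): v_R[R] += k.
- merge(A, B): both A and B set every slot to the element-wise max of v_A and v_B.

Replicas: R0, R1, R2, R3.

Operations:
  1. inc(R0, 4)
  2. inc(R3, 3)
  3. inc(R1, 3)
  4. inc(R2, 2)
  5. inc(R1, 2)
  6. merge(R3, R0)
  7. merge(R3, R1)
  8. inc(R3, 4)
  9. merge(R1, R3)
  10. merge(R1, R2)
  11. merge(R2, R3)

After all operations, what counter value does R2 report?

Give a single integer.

Op 1: inc R0 by 4 -> R0=(4,0,0,0) value=4
Op 2: inc R3 by 3 -> R3=(0,0,0,3) value=3
Op 3: inc R1 by 3 -> R1=(0,3,0,0) value=3
Op 4: inc R2 by 2 -> R2=(0,0,2,0) value=2
Op 5: inc R1 by 2 -> R1=(0,5,0,0) value=5
Op 6: merge R3<->R0 -> R3=(4,0,0,3) R0=(4,0,0,3)
Op 7: merge R3<->R1 -> R3=(4,5,0,3) R1=(4,5,0,3)
Op 8: inc R3 by 4 -> R3=(4,5,0,7) value=16
Op 9: merge R1<->R3 -> R1=(4,5,0,7) R3=(4,5,0,7)
Op 10: merge R1<->R2 -> R1=(4,5,2,7) R2=(4,5,2,7)
Op 11: merge R2<->R3 -> R2=(4,5,2,7) R3=(4,5,2,7)

Answer: 18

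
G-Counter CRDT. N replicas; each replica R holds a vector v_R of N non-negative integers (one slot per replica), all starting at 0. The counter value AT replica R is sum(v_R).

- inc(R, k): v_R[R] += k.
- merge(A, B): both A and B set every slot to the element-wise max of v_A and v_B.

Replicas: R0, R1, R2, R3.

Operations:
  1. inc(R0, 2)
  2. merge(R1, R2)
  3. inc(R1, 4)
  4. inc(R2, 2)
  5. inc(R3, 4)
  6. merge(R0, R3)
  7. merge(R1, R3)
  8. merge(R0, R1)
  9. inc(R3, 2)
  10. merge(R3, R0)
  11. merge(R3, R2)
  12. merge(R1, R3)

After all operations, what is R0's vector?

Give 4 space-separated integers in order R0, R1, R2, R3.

Answer: 2 4 0 6

Derivation:
Op 1: inc R0 by 2 -> R0=(2,0,0,0) value=2
Op 2: merge R1<->R2 -> R1=(0,0,0,0) R2=(0,0,0,0)
Op 3: inc R1 by 4 -> R1=(0,4,0,0) value=4
Op 4: inc R2 by 2 -> R2=(0,0,2,0) value=2
Op 5: inc R3 by 4 -> R3=(0,0,0,4) value=4
Op 6: merge R0<->R3 -> R0=(2,0,0,4) R3=(2,0,0,4)
Op 7: merge R1<->R3 -> R1=(2,4,0,4) R3=(2,4,0,4)
Op 8: merge R0<->R1 -> R0=(2,4,0,4) R1=(2,4,0,4)
Op 9: inc R3 by 2 -> R3=(2,4,0,6) value=12
Op 10: merge R3<->R0 -> R3=(2,4,0,6) R0=(2,4,0,6)
Op 11: merge R3<->R2 -> R3=(2,4,2,6) R2=(2,4,2,6)
Op 12: merge R1<->R3 -> R1=(2,4,2,6) R3=(2,4,2,6)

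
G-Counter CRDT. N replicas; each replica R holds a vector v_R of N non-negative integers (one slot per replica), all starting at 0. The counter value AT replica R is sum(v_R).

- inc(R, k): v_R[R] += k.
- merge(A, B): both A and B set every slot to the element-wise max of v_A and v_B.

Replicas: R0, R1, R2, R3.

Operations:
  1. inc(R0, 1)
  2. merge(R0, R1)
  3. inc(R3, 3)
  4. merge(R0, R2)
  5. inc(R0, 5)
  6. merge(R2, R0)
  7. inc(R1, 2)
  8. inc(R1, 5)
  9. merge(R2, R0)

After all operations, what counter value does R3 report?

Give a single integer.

Op 1: inc R0 by 1 -> R0=(1,0,0,0) value=1
Op 2: merge R0<->R1 -> R0=(1,0,0,0) R1=(1,0,0,0)
Op 3: inc R3 by 3 -> R3=(0,0,0,3) value=3
Op 4: merge R0<->R2 -> R0=(1,0,0,0) R2=(1,0,0,0)
Op 5: inc R0 by 5 -> R0=(6,0,0,0) value=6
Op 6: merge R2<->R0 -> R2=(6,0,0,0) R0=(6,0,0,0)
Op 7: inc R1 by 2 -> R1=(1,2,0,0) value=3
Op 8: inc R1 by 5 -> R1=(1,7,0,0) value=8
Op 9: merge R2<->R0 -> R2=(6,0,0,0) R0=(6,0,0,0)

Answer: 3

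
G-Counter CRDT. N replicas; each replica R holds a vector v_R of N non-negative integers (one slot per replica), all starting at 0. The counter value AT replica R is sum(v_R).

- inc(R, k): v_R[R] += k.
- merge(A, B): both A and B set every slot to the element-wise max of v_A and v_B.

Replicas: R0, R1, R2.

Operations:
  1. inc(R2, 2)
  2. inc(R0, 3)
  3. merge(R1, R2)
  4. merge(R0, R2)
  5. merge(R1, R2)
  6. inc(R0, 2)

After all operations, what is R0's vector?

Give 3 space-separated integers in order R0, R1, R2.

Op 1: inc R2 by 2 -> R2=(0,0,2) value=2
Op 2: inc R0 by 3 -> R0=(3,0,0) value=3
Op 3: merge R1<->R2 -> R1=(0,0,2) R2=(0,0,2)
Op 4: merge R0<->R2 -> R0=(3,0,2) R2=(3,0,2)
Op 5: merge R1<->R2 -> R1=(3,0,2) R2=(3,0,2)
Op 6: inc R0 by 2 -> R0=(5,0,2) value=7

Answer: 5 0 2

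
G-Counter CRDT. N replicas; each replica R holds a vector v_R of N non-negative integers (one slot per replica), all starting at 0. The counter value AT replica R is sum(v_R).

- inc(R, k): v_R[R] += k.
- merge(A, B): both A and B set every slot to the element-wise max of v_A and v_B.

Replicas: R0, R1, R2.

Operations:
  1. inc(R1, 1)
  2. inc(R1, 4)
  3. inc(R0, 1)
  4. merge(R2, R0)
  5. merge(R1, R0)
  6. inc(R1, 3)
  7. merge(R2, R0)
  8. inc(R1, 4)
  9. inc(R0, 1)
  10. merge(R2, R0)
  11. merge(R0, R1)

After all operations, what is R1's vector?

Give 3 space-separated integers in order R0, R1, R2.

Op 1: inc R1 by 1 -> R1=(0,1,0) value=1
Op 2: inc R1 by 4 -> R1=(0,5,0) value=5
Op 3: inc R0 by 1 -> R0=(1,0,0) value=1
Op 4: merge R2<->R0 -> R2=(1,0,0) R0=(1,0,0)
Op 5: merge R1<->R0 -> R1=(1,5,0) R0=(1,5,0)
Op 6: inc R1 by 3 -> R1=(1,8,0) value=9
Op 7: merge R2<->R0 -> R2=(1,5,0) R0=(1,5,0)
Op 8: inc R1 by 4 -> R1=(1,12,0) value=13
Op 9: inc R0 by 1 -> R0=(2,5,0) value=7
Op 10: merge R2<->R0 -> R2=(2,5,0) R0=(2,5,0)
Op 11: merge R0<->R1 -> R0=(2,12,0) R1=(2,12,0)

Answer: 2 12 0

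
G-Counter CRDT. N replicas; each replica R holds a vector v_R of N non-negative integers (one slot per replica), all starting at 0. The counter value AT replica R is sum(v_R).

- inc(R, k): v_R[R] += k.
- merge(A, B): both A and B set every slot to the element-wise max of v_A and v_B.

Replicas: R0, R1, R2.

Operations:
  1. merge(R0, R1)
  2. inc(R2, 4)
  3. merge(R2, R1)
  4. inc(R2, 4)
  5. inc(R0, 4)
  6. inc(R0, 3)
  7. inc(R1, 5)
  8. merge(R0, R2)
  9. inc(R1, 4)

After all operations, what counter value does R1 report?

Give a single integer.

Op 1: merge R0<->R1 -> R0=(0,0,0) R1=(0,0,0)
Op 2: inc R2 by 4 -> R2=(0,0,4) value=4
Op 3: merge R2<->R1 -> R2=(0,0,4) R1=(0,0,4)
Op 4: inc R2 by 4 -> R2=(0,0,8) value=8
Op 5: inc R0 by 4 -> R0=(4,0,0) value=4
Op 6: inc R0 by 3 -> R0=(7,0,0) value=7
Op 7: inc R1 by 5 -> R1=(0,5,4) value=9
Op 8: merge R0<->R2 -> R0=(7,0,8) R2=(7,0,8)
Op 9: inc R1 by 4 -> R1=(0,9,4) value=13

Answer: 13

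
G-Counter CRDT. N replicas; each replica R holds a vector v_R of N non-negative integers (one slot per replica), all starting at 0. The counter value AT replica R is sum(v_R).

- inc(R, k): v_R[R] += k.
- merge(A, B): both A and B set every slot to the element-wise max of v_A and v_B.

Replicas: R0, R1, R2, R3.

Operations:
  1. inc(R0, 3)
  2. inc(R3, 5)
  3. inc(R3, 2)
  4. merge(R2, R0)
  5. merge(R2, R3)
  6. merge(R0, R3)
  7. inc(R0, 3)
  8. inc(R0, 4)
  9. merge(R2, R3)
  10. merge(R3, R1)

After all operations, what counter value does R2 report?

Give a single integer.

Answer: 10

Derivation:
Op 1: inc R0 by 3 -> R0=(3,0,0,0) value=3
Op 2: inc R3 by 5 -> R3=(0,0,0,5) value=5
Op 3: inc R3 by 2 -> R3=(0,0,0,7) value=7
Op 4: merge R2<->R0 -> R2=(3,0,0,0) R0=(3,0,0,0)
Op 5: merge R2<->R3 -> R2=(3,0,0,7) R3=(3,0,0,7)
Op 6: merge R0<->R3 -> R0=(3,0,0,7) R3=(3,0,0,7)
Op 7: inc R0 by 3 -> R0=(6,0,0,7) value=13
Op 8: inc R0 by 4 -> R0=(10,0,0,7) value=17
Op 9: merge R2<->R3 -> R2=(3,0,0,7) R3=(3,0,0,7)
Op 10: merge R3<->R1 -> R3=(3,0,0,7) R1=(3,0,0,7)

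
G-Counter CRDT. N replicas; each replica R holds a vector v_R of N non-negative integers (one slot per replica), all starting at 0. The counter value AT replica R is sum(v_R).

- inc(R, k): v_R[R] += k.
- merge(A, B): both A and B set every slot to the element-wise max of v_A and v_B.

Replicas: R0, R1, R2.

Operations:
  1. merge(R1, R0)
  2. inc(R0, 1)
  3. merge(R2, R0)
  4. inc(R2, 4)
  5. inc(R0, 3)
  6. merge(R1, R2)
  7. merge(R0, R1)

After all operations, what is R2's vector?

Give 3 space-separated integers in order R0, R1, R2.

Answer: 1 0 4

Derivation:
Op 1: merge R1<->R0 -> R1=(0,0,0) R0=(0,0,0)
Op 2: inc R0 by 1 -> R0=(1,0,0) value=1
Op 3: merge R2<->R0 -> R2=(1,0,0) R0=(1,0,0)
Op 4: inc R2 by 4 -> R2=(1,0,4) value=5
Op 5: inc R0 by 3 -> R0=(4,0,0) value=4
Op 6: merge R1<->R2 -> R1=(1,0,4) R2=(1,0,4)
Op 7: merge R0<->R1 -> R0=(4,0,4) R1=(4,0,4)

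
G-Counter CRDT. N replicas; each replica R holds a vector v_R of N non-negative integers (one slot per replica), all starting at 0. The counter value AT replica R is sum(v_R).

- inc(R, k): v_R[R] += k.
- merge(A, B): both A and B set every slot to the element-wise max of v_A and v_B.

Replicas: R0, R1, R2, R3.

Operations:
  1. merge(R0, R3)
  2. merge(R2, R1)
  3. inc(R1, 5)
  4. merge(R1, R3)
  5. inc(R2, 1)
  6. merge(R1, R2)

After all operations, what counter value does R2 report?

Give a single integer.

Op 1: merge R0<->R3 -> R0=(0,0,0,0) R3=(0,0,0,0)
Op 2: merge R2<->R1 -> R2=(0,0,0,0) R1=(0,0,0,0)
Op 3: inc R1 by 5 -> R1=(0,5,0,0) value=5
Op 4: merge R1<->R3 -> R1=(0,5,0,0) R3=(0,5,0,0)
Op 5: inc R2 by 1 -> R2=(0,0,1,0) value=1
Op 6: merge R1<->R2 -> R1=(0,5,1,0) R2=(0,5,1,0)

Answer: 6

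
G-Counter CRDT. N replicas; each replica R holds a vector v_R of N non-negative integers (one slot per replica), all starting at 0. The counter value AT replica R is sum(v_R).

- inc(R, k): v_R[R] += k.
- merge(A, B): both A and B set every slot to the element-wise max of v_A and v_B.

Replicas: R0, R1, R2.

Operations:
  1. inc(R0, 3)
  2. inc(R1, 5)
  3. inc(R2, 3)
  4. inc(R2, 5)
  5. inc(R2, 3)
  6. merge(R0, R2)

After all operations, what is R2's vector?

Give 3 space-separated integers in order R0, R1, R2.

Op 1: inc R0 by 3 -> R0=(3,0,0) value=3
Op 2: inc R1 by 5 -> R1=(0,5,0) value=5
Op 3: inc R2 by 3 -> R2=(0,0,3) value=3
Op 4: inc R2 by 5 -> R2=(0,0,8) value=8
Op 5: inc R2 by 3 -> R2=(0,0,11) value=11
Op 6: merge R0<->R2 -> R0=(3,0,11) R2=(3,0,11)

Answer: 3 0 11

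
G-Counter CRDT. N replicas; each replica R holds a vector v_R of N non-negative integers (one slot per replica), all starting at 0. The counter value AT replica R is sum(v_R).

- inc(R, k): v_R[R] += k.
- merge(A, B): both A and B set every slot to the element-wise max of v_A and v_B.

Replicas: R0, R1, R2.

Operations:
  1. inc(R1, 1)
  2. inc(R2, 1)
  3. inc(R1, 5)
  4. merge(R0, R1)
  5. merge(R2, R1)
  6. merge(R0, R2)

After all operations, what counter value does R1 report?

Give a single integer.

Answer: 7

Derivation:
Op 1: inc R1 by 1 -> R1=(0,1,0) value=1
Op 2: inc R2 by 1 -> R2=(0,0,1) value=1
Op 3: inc R1 by 5 -> R1=(0,6,0) value=6
Op 4: merge R0<->R1 -> R0=(0,6,0) R1=(0,6,0)
Op 5: merge R2<->R1 -> R2=(0,6,1) R1=(0,6,1)
Op 6: merge R0<->R2 -> R0=(0,6,1) R2=(0,6,1)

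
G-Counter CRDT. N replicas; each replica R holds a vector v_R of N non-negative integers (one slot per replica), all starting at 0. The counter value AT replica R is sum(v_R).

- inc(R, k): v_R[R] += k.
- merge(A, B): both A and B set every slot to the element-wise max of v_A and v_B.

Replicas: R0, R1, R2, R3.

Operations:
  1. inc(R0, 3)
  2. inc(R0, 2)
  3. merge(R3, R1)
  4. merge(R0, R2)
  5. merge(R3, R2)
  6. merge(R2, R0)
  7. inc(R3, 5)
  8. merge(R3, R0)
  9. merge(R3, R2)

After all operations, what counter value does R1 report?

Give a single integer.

Answer: 0

Derivation:
Op 1: inc R0 by 3 -> R0=(3,0,0,0) value=3
Op 2: inc R0 by 2 -> R0=(5,0,0,0) value=5
Op 3: merge R3<->R1 -> R3=(0,0,0,0) R1=(0,0,0,0)
Op 4: merge R0<->R2 -> R0=(5,0,0,0) R2=(5,0,0,0)
Op 5: merge R3<->R2 -> R3=(5,0,0,0) R2=(5,0,0,0)
Op 6: merge R2<->R0 -> R2=(5,0,0,0) R0=(5,0,0,0)
Op 7: inc R3 by 5 -> R3=(5,0,0,5) value=10
Op 8: merge R3<->R0 -> R3=(5,0,0,5) R0=(5,0,0,5)
Op 9: merge R3<->R2 -> R3=(5,0,0,5) R2=(5,0,0,5)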